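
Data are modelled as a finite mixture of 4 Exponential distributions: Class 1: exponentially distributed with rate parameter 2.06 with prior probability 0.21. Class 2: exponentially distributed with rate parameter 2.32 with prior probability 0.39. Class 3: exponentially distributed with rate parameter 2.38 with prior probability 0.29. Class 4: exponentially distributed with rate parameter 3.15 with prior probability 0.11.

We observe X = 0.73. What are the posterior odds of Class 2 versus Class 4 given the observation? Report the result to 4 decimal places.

4.7862

The posterior odds equal the prior odds times the likelihood ratio: (w_i/w_j)·(f_i(x)/f_j(x)).
Evaluate each component's likelihood at the observed value:
  L_1 = 2.06·e^(−2.06·0.73) = 2.06·e^(−1.5038) = 0.457905
  L_2 = 2.32·e^(−2.32·0.73) = 2.32·e^(−1.6936) = 0.426547
  L_3 = 2.38·e^(−2.38·0.73) = 2.38·e^(−1.7374) = 0.418826
  L_4 = 3.15·e^(−3.15·0.73) = 3.15·e^(−2.2995) = 0.315973
Posterior odds = (w_2·L_2) / (w_4·L_4) = (0.39·0.426547) / (0.11·0.315973) = 0.166353 / 0.0347571 ≈ 4.7862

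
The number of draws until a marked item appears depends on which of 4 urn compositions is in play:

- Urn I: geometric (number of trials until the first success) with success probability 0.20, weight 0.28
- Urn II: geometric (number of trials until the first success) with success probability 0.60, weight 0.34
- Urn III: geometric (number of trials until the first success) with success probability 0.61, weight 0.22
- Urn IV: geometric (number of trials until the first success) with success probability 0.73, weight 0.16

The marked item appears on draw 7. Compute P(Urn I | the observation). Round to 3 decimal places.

Apply Bayes' rule: the posterior for each component is proportional to its prior times its likelihood at x.
Component likelihoods at x = 7:
  p_I = 0.0524288
  p_II = 0.0024576
  p_III = 0.00214643
  p_IV = 0.000282817
Unnormalised posteriors:
  π_I·p_I = 0.28 × 0.0524288 = 0.0146801
  π_II·p_II = 0.34 × 0.0024576 = 0.000835584
  π_III·p_III = 0.22 × 0.00214643 = 0.000472215
  π_IV·p_IV = 0.16 × 0.000282817 = 4.52507e-05
Sum: 0.0146801 + 0.000835584 + 0.000472215 + 4.52507e-05 = 0.0160331
P(Urn I | the observation) = 0.0146801 / 0.0160331 ≈ 0.916

0.916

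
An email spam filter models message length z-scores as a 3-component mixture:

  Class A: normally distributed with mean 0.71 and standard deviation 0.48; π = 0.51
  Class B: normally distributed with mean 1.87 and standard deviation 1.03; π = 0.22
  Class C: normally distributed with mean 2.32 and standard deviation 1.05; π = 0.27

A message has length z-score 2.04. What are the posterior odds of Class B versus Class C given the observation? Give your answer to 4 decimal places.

Posterior odds = (π_i f_i(x)) / (π_j f_j(x)); the normalising sum cancels.
Normal densities:
  L_A = (1/(0.48·√(2π)))·exp(−(2.04−0.71)²/(2·0.48²)) = 0.831130·exp(-3.83876) = 0.0178862
  L_B = (1/(1.03·√(2π)))·exp(−(2.04−1.87)²/(2·1.03²)) = 0.387323·exp(-0.01362) = 0.382083
  L_C = (1/(1.05·√(2π)))·exp(−(2.04−2.32)²/(2·1.05²)) = 0.379945·exp(-0.03556) = 0.366673
0.0840582 / 0.0990018 ≈ 0.8491

0.8491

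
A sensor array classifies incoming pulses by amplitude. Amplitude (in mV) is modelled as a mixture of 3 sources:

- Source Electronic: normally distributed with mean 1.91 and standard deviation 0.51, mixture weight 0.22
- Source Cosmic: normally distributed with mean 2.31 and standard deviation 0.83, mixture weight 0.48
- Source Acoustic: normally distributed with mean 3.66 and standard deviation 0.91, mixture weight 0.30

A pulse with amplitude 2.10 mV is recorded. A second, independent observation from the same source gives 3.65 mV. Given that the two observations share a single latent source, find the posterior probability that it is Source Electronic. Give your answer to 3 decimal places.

Apply Bayes' rule: the posterior for each component is proportional to its prior times its likelihood at x.
Since both observations come from the same component, the likelihood for component k is f_k(x₁)·f_k(x₂).
  f_Electronic = [(1/(0.51·√(2π)))·exp(−(2.10−1.91)²/(2·0.51²)) = 0.782240·exp(-0.06940) = 0.729796] × [0.00232122] = 0.00169402
  f_Cosmic = [(1/(0.83·√(2π)))·exp(−(2.10−2.31)²/(2·0.83²)) = 0.480653·exp(-0.03201) = 0.465512] × [0.13057] = 0.0607819
  f_Acoustic = [(1/(0.91·√(2π)))·exp(−(2.10−3.66)²/(2·0.91²)) = 0.438398·exp(-1.46939) = 0.100861] × [0.438372] = 0.0442144
Prior × likelihood for each component:
  w_Electronic·f_Electronic = 0.22 × 0.00169402 = 0.000372683
  w_Cosmic·f_Cosmic = 0.48 × 0.0607819 = 0.0291753
  w_Acoustic·f_Acoustic = 0.30 × 0.0442144 = 0.0132643
Normaliser: 0.000372683 + 0.0291753 + 0.0132643 = 0.0428123
Responsibility of Source Electronic: 0.000372683 / 0.0428123 ≈ 0.009

0.009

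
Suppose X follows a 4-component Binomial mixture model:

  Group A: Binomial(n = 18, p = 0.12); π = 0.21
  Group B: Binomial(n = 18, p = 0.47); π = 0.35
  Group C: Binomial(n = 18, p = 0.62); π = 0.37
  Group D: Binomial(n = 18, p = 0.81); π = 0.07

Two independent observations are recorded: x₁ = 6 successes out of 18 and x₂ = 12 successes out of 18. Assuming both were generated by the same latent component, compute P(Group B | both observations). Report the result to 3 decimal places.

0.721

By Bayes' theorem, P(k | x) = P(Z=k) f_k(x) / Σ_j P(Z=j) f_j(x).
Since both observations come from the same component, the likelihood for component k is f_k(x₁)·f_k(x₂).
  p_A = [C(18,6)·0.12^6·0.88^12 = 18564·2.98598e-06·0.215671 = 0.011955] × [7.68675e-08] = 9.18954e-10
  p_B = [C(18,6)·0.47^6·0.53^12 = 18564·0.0107792·0.000491259 = 0.0983035] × [0.0478081] = 0.0046997
  p_C = [C(18,6)·0.62^6·0.38^12 = 18564·0.0568002·9.06574e-06 = 0.00955927] × [0.180332] = 0.00172385
  p_D = [C(18,6)·0.81^6·0.19^12 = 18564·0.28243·2.21331e-09 = 1.16045e-05] × [0.0696648] = 8.08422e-07
Weight by the priors:
  P(Z=A)·p_A = 0.21 × 9.18954e-10 = 1.9298e-10
  P(Z=B)·p_B = 0.35 × 0.0046997 = 0.0016449
  P(Z=C)·p_C = 0.37 × 0.00172385 = 0.000637823
  P(Z=D)·p_D = 0.07 × 8.08422e-07 = 5.65896e-08
Sum: 1.9298e-10 + 0.0016449 + 0.000637823 + 5.65896e-08 = 0.00228277
P(Group B | x) ≈ 0.721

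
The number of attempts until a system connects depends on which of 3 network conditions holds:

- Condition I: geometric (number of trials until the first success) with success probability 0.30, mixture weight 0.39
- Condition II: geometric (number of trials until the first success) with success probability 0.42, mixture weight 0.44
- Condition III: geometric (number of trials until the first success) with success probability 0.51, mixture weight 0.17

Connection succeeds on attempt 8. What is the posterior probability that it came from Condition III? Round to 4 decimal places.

P(component k | x) = w_k·f_k(x) / marginal(x), where marginal(x) = Σ_j w_j·f_j(x).
Component likelihoods at x = 8:
  f_I = 0.0247063
  f_II = 0.00927353
  f_III = 0.00345894
Multiply by the mixture weights:
  w_I·f_I = 0.39 × 0.0247063 = 0.00963545
  w_II·f_II = 0.44 × 0.00927353 = 0.00408035
  w_III·f_III = 0.17 × 0.00345894 = 0.000588019
Sum: 0.00963545 + 0.00408035 + 0.000588019 = 0.0143038
P(Condition III | the observation) ≈ 0.0411

0.0411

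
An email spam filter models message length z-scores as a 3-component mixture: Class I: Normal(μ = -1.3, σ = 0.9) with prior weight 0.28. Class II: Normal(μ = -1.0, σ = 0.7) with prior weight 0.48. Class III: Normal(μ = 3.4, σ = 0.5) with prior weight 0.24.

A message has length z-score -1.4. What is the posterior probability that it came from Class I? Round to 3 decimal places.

0.347

The responsibility of component k is π_k f_k(x) divided by Σ_j π_j f_j(x).
Normal densities:
  f_I = (1/(0.9·√(2π)))·exp(−(-1.4−-1.3)²/(2·0.9²)) = 0.443269·exp(-0.00617) = 0.440541
  f_II = (1/(0.7·√(2π)))·exp(−(-1.4−-1.0)²/(2·0.7²)) = 0.569918·exp(-0.16327) = 0.484068
  f_III = (1/(0.5·√(2π)))·exp(−(-1.4−3.4)²/(2·0.5²)) = 0.797885·exp(-46.08000) = 7.75622e-21
Weight by the priors:
  π_I·f_I = 0.28 × 0.440541 = 0.123352
  π_II·f_II = 0.48 × 0.484068 = 0.232353
  π_III·f_III = 0.24 × 7.75622e-21 = 1.86149e-21
Denominator: 0.123352 + 0.232353 + 1.86149e-21 = 0.355704
P(Class I | the observation) ≈ 0.347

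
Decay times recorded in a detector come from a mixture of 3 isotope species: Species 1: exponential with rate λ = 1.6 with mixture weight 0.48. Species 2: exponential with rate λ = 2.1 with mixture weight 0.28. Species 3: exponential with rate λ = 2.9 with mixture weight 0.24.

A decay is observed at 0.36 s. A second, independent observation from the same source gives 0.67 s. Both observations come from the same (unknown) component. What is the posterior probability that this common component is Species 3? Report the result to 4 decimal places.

Posterior ∝ prior × likelihood, so P(k | x) ∝ P(Z=k) f_k(x); normalise over all components.
Since both observations come from the same component, the likelihood for component k is f_k(x₁)·f_k(x₂).
  f_1 = [1.6·e^(−1.6·0.36) = 1.6·e^(−0.5760) = 0.899428] × [0.547717] = 0.492632
  f_2 = [2.1·e^(−2.1·0.36) = 2.1·e^(−0.7560) = 0.986036] × [0.514241] = 0.50706
  f_3 = [2.9·e^(−2.9·0.36) = 2.9·e^(−1.0440) = 1.02093] × [0.415493] = 0.424188
Weight by the priors:
  P(Z=1)·f_1 = 0.48 × 0.492632 = 0.236463
  P(Z=2)·f_2 = 0.28 × 0.50706 = 0.141977
  P(Z=3)·f_3 = 0.24 × 0.424188 = 0.101805
Normaliser: 0.236463 + 0.141977 + 0.101805 = 0.480245
So the posterior for Species 3 is 0.101805 / 0.480245 ≈ 0.2120.

0.2120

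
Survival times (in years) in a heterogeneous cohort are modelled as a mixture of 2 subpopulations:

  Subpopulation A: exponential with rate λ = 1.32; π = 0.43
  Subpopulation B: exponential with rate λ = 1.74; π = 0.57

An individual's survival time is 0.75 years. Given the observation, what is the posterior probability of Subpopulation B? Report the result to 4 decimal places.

0.5605

The responsibility of component k is π_k f_k(x) divided by Σ_j π_j f_j(x).
Component likelihoods at x = 0.75 years:
  L_A = 1.32·e^(−1.32·0.75) = 1.32·e^(−0.9900) = 0.490481
  L_B = 1.74·e^(−1.74·0.75) = 1.74·e^(−1.3050) = 0.47184
Weight by the priors:
  π_A·L_A = 0.43 × 0.490481 = 0.210907
  π_B·L_B = 0.57 × 0.47184 = 0.268949
Evidence: 0.210907 + 0.268949 = 0.479856
So the posterior for Subpopulation B is 0.268949 / 0.479856 ≈ 0.5605.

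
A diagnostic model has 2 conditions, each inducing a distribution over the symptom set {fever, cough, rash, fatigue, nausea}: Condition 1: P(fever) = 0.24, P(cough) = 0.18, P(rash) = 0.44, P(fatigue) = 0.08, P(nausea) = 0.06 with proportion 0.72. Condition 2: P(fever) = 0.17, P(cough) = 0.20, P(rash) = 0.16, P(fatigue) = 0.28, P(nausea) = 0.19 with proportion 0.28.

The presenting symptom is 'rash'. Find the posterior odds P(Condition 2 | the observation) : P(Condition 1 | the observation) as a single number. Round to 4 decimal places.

The posterior odds equal the prior odds times the likelihood ratio: (w_i/w_j)·(f_i(x)/f_j(x)).
Categorical probabilities:
  p_1 = 0.44
  p_2 = 0.16
Posterior odds = (w_2·p_2) / (w_1·p_1) = (0.28·0.16) / (0.72·0.44) = 0.0448 / 0.3168 ≈ 0.1414

0.1414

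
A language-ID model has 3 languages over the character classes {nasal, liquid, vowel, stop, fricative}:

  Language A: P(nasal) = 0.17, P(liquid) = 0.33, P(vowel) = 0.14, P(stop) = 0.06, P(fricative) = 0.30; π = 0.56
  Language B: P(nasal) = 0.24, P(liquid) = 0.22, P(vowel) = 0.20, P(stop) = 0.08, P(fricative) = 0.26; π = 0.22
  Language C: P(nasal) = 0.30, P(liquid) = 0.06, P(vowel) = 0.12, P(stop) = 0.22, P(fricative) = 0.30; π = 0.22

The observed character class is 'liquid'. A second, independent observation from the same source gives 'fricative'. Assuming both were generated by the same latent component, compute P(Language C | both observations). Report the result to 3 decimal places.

P(component k | x) = w_k·f_k(x) / marginal(x), where marginal(x) = Σ_j w_j·f_j(x).
Since both observations come from the same component, the likelihood for component k is f_k(x₁)·f_k(x₂).
  f_A = [0.33] × [0.3] = 0.099
  f_B = [0.22] × [0.26] = 0.0572
  f_C = [0.06] × [0.3] = 0.018
Unnormalised posteriors:
  w_A·f_A = 0.56 × 0.099 = 0.05544
  w_B·f_B = 0.22 × 0.0572 = 0.012584
  w_C·f_C = 0.22 × 0.018 = 0.00396
Denominator: 0.05544 + 0.012584 + 0.00396 = 0.071984
P(Language C | x) = 0.00396 / 0.071984 ≈ 0.055

0.055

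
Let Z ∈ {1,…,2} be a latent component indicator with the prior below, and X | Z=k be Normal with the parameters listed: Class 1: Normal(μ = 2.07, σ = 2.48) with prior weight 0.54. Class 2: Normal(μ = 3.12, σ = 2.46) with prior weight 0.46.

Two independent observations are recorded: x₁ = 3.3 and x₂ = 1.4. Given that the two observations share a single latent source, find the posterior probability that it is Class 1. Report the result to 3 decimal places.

0.558

By Bayes' theorem, P(k | x) = P(Z=k) f_k(x) / Σ_j P(Z=j) f_j(x).
Since both observations come from the same component, the likelihood for component k is f_k(x₁)·f_k(x₂).
  f_1 = [0.142247] × [0.155099] = 0.0220624
  f_2 = [0.161738] × [0.127005] = 0.0205415
Unnormalised posteriors:
  P(Z=1)·f_1 = 0.54 × 0.0220624 = 0.0119137
  P(Z=2)·f_2 = 0.46 × 0.0205415 = 0.00944909
Evidence: 0.0119137 + 0.00944909 = 0.0213628
So the posterior for Class 1 is 0.0119137 / 0.0213628 ≈ 0.558.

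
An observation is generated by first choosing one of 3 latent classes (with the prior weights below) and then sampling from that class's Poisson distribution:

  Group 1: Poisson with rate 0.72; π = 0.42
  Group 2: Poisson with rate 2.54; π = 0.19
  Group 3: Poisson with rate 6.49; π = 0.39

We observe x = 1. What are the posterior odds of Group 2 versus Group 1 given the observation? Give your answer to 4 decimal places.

Only the two components matter; the odds are (w_i f_i(x)) / (w_j f_j(x)).
Poisson probabilities:
  L_1 = e^(−0.72)·0.72^1/1! = 0.350462
  L_2 = e^(−2.54)·2.54^1/1! = 0.200321
  L_3 = e^(−6.49)·6.49^1/1! = 0.00985538
0.0380609 / 0.147194 ≈ 0.2586

0.2586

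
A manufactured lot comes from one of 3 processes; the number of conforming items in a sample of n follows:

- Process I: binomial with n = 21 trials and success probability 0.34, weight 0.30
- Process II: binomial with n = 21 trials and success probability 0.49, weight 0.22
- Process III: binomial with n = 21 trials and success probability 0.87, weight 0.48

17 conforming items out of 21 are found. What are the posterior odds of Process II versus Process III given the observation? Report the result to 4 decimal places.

0.0063

Only the two components matter; the odds are (π_i f_i(x)) / (π_j f_j(x)).
Component likelihoods at x = 17 conforming items out of 21:
  p_I = 1.23135e-05
  p_II = 0.00219118
  p_III = 0.160201
Odds = (0.22/0.48) × (0.00219118/0.160201) = 0.458333 × 0.0136777 ≈ 0.0063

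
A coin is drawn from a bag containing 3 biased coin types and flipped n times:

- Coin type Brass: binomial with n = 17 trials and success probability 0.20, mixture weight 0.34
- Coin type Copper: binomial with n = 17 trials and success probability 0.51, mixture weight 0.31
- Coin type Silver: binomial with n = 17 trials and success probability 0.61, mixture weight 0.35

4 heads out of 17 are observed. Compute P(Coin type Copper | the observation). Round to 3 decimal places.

Posterior ∝ prior × likelihood, so P(k | x) ∝ w_k f_k(x); normalise over all components.
Binomial probabilities:
  L_Brass = 0.209347
  L_Copper = 0.0151149
  L_Silver = 0.00159124
Prior × likelihood for each component:
  w_Brass·L_Brass = 0.34 × 0.209347 = 0.071178
  w_Copper·L_Copper = 0.31 × 0.0151149 = 0.00468563
  w_Silver·L_Silver = 0.35 × 0.00159124 = 0.000556935
Evidence: 0.071178 + 0.00468563 + 0.000556935 = 0.0764206
P(Coin type Copper | the observation) ≈ 0.061

0.061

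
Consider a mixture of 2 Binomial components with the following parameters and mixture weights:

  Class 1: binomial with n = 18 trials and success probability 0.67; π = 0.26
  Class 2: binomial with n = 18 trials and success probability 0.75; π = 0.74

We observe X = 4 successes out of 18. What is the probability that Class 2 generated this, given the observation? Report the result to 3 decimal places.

0.084

The responsibility of component k is π_k f_k(x) divided by Σ_j π_j f_j(x).
Component likelihoods at x = 4 successes out of 18:
  p_1 = 0.000111999
  p_2 = 3.60684e-06
Unnormalised posteriors:
  π_1·p_1 = 0.26 × 0.000111999 = 2.91199e-05
  π_2·p_2 = 0.74 × 3.60684e-06 = 2.66906e-06
Marginal: 2.91199e-05 + 2.66906e-06 = 3.17889e-05
Responsibility of Class 2: 2.66906e-06 / 3.17889e-05 ≈ 0.084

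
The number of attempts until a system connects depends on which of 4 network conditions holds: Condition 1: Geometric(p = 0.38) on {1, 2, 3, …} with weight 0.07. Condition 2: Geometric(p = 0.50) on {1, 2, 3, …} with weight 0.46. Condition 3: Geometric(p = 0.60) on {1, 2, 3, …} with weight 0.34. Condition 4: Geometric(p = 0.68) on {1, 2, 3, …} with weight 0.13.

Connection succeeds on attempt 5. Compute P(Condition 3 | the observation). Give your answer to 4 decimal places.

The responsibility of component k is π_k f_k(x) divided by Σ_j π_j f_j(x).
Component likelihoods at x = 5:
  f_1 = 0.38·(1−0.38)^4 = 0.38·0.147763 = 0.0561501
  f_2 = 0.50·(1−0.50)^4 = 0.50·0.0625 = 0.03125
  f_3 = 0.60·(1−0.60)^4 = 0.60·0.0256 = 0.01536
  f_4 = 0.68·(1−0.68)^4 = 0.68·0.0104858 = 0.00713032
Multiply by the mixture weights:
  π_1·f_1 = 0.07 × 0.0561501 = 0.00393051
  π_2·f_2 = 0.46 × 0.03125 = 0.014375
  π_3·f_3 = 0.34 × 0.01536 = 0.0052224
  π_4·f_4 = 0.13 × 0.00713032 = 0.000926941
Marginal: 0.00393051 + 0.014375 + 0.0052224 + 0.000926941 = 0.0244548
P(Condition 3 | 5) = 0.0052224 / 0.0244548 ≈ 0.2136

0.2136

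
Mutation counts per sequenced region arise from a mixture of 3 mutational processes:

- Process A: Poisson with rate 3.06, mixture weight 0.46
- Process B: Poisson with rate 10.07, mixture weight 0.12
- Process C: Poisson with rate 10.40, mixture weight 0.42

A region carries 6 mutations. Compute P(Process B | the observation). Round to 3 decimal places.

The responsibility of component k is π_k f_k(x) divided by Σ_j π_j f_j(x).
Poisson probabilities:
  p_A = e^(−3.06)·3.06^6/6! = 0.0534632
  p_B = e^(−10.07)·10.07^6/6! = 0.0613054
  p_C = e^(−10.40)·10.40^6/6! = 0.0534817
Weight by the priors:
  π_A·p_A = 0.46 × 0.0534632 = 0.0245931
  π_B·p_B = 0.12 × 0.0613054 = 0.00735665
  π_C·p_C = 0.42 × 0.0534817 = 0.0224623
Sum: 0.0245931 + 0.00735665 + 0.0224623 = 0.054412
P(Process B | data) = 0.00735665 / 0.054412 ≈ 0.135

0.135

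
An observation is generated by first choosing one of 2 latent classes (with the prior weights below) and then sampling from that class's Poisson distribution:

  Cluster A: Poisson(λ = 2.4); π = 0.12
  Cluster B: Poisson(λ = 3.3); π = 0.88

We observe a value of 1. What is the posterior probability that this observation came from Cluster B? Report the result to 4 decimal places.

0.8039

Posterior ∝ prior × likelihood, so P(k | x) ∝ P(Z=k) f_k(x); normalise over all components.
Evaluate each component's likelihood at the observed value:
  L_A = 0.217723
  L_B = 0.121714
Multiply by the mixture weights:
  P(Z=A)·L_A = 0.12 × 0.217723 = 0.0261268
  P(Z=B)·L_B = 0.88 × 0.121714 = 0.107109
Marginal: 0.0261268 + 0.107109 = 0.133235
P(Cluster B | x) = 0.107109 / 0.133235 ≈ 0.8039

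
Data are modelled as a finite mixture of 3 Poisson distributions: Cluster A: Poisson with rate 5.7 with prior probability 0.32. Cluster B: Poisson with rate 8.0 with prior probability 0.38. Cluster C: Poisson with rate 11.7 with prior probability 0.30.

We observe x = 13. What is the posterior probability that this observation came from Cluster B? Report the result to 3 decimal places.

0.261

P(component k | x) = P(Z=k)·f_k(x) / marginal(x), where marginal(x) = Σ_j P(Z=j)·f_j(x).
Evaluate each component's likelihood at the observed value:
  L_A = 0.00360259
  L_B = 0.0296165
  L_C = 0.102539
Prior × likelihood for each component:
  P(Z=A)·L_A = 0.32 × 0.00360259 = 0.00115283
  P(Z=B)·L_B = 0.38 × 0.0296165 = 0.0112543
  P(Z=C)·L_C = 0.30 × 0.102539 = 0.0307618
Marginal: 0.00115283 + 0.0112543 + 0.0307618 = 0.0431689
P(Cluster B | x) ≈ 0.261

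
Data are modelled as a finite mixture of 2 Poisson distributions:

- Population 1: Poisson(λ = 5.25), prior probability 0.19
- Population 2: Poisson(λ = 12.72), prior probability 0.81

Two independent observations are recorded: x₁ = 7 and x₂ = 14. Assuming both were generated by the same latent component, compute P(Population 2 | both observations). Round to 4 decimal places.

0.9939

The responsibility of component k is π_k f_k(x) divided by Σ_j π_j f_j(x).
Since both observations come from the same component, the likelihood for component k is f_k(x₁)·f_k(x₂).
  L_1 = [e^(−5.25)·5.25^7/7! = 0.114456] × [0.000727404] = 8.32558e-05
  L_2 = [e^(−12.72)·12.72^7/7! = 0.0319708] × [0.099583] = 0.00318375
Prior × likelihood for each component:
  π_1·L_1 = 0.19 × 8.32558e-05 = 1.58186e-05
  π_2·L_2 = 0.81 × 0.00318375 = 0.00257884
Sum: 1.58186e-05 + 0.00257884 = 0.00259466
So the posterior for Population 2 is 0.00257884 / 0.00259466 ≈ 0.9939.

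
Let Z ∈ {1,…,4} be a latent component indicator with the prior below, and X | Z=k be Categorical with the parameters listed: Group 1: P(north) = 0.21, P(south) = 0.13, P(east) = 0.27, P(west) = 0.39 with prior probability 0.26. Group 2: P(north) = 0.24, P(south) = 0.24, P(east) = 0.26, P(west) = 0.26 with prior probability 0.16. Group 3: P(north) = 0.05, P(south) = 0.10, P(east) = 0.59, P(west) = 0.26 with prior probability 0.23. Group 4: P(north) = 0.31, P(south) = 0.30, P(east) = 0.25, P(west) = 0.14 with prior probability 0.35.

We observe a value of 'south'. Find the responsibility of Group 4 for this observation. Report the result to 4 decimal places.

P(component k | x) = P(Z=k)·f_k(x) / marginal(x), where marginal(x) = Σ_j P(Z=j)·f_j(x).
Evaluate each component's likelihood at the observed value:
  L_1 = P(south | comp) = 0.13
  L_2 = P(south | comp) = 0.24
  L_3 = P(south | comp) = 0.10
  L_4 = P(south | comp) = 0.30
Unnormalised posteriors:
  P(Z=1)·L_1 = 0.26 × 0.13 = 0.0338
  P(Z=2)·L_2 = 0.16 × 0.24 = 0.0384
  P(Z=3)·L_3 = 0.23 × 0.1 = 0.023
  P(Z=4)·L_4 = 0.35 × 0.3 = 0.105
Denominator: 0.0338 + 0.0384 + 0.023 + 0.105 = 0.2002
P(Group 4 | the observation) ≈ 0.5245

0.5245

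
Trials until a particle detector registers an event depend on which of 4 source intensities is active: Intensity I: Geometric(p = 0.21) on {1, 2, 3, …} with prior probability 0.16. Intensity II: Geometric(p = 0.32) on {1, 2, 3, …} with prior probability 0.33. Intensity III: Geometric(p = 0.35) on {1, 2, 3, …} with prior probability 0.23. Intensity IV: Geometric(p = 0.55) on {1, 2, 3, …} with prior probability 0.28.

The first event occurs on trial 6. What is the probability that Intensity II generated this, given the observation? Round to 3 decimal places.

Apply Bayes' rule: the posterior for each component is proportional to its prior times its likelihood at x.
Geometric probabilities:
  L_I = 0.0646182
  L_II = 0.0465259
  L_III = 0.0406102
  L_IV = 0.010149
Weight by the priors:
  π_I·L_I = 0.16 × 0.0646182 = 0.0103389
  π_II·L_II = 0.33 × 0.0465259 = 0.0153535
  π_III·L_III = 0.23 × 0.0406102 = 0.00934034
  π_IV·L_IV = 0.28 × 0.010149 = 0.00284173
Normaliser: 0.0103389 + 0.0153535 + 0.00934034 + 0.00284173 = 0.0378745
P(Intensity II | the observation) = 0.0153535 / 0.0378745 ≈ 0.405

0.405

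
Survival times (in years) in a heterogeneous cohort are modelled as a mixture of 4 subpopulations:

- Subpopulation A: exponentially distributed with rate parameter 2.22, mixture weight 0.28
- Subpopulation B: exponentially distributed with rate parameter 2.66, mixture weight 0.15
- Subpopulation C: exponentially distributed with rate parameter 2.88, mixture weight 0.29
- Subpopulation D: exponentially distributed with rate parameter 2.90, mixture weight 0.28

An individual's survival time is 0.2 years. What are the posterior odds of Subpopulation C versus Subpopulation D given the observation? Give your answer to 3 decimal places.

1.033

The posterior odds equal the prior odds times the likelihood ratio: (π_i/π_j)·(f_i(x)/f_j(x)).
Exponential densities:
  f_A = 2.22·e^(−2.22·0.2) = 2.22·e^(−0.4440) = 1.42405
  f_B = 2.66·e^(−2.66·0.2) = 2.66·e^(−0.5320) = 1.56256
  f_C = 2.88·e^(−2.88·0.2) = 2.88·e^(−0.5760) = 1.61897
  f_D = 2.90·e^(−2.90·0.2) = 2.90·e^(−0.5800) = 1.62371
Posterior odds = (π_C·f_C) / (π_D·f_D) = (0.29·1.61897) / (0.28·1.62371) = 0.469501 / 0.454637 ≈ 1.033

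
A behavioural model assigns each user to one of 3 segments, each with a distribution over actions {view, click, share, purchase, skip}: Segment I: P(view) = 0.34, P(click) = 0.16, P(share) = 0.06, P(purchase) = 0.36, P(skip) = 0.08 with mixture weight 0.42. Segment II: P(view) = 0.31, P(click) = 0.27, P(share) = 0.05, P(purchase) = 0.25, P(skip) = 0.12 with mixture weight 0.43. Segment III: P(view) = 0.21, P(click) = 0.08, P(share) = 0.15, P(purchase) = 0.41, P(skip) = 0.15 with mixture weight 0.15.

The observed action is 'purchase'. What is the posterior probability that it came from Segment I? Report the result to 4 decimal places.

Apply Bayes' rule: the posterior for each component is proportional to its prior times its likelihood at x.
Component likelihoods at x = 'purchase':
  p_I = 0.36
  p_II = 0.25
  p_III = 0.41
Prior × likelihood for each component:
  π_I·p_I = 0.42 × 0.36 = 0.1512
  π_II·p_II = 0.43 × 0.25 = 0.1075
  π_III·p_III = 0.15 × 0.41 = 0.0615
Sum: 0.1512 + 0.1075 + 0.0615 = 0.3202
P(Segment I | data) = 0.1512 / 0.3202 ≈ 0.4722

0.4722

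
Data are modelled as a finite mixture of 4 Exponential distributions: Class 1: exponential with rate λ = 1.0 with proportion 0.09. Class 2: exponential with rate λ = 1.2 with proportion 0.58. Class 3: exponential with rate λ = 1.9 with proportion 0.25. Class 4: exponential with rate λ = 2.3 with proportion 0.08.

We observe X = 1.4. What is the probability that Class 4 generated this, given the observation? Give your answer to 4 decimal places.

The responsibility of component k is π_k f_k(x) divided by Σ_j π_j f_j(x).
Evaluate each component's likelihood at the observed value:
  p_1 = 0.246597
  p_2 = 0.223649
  p_3 = 0.132902
  p_4 = 0.0918966
Weight by the priors:
  π_1·p_1 = 0.09 × 0.246597 = 0.0221937
  π_2·p_2 = 0.58 × 0.223649 = 0.129716
  π_3·p_3 = 0.25 × 0.132902 = 0.0332254
  π_4·p_4 = 0.08 × 0.0918966 = 0.00735173
Marginal: 0.0221937 + 0.129716 + 0.0332254 + 0.00735173 = 0.192487
Responsibility of Class 4: 0.00735173 / 0.192487 ≈ 0.0382

0.0382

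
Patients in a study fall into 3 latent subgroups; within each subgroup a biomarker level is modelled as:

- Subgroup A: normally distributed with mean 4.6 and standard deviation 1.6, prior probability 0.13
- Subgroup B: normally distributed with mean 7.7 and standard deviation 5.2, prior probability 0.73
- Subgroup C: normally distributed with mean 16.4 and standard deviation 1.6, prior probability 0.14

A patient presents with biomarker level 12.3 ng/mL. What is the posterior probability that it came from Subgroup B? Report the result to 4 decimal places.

Posterior ∝ prior × likelihood, so P(k | x) ∝ w_k f_k(x); normalise over all components.
Evaluate each component's likelihood at the observed value:
  L_A = (1/(1.6·√(2π)))·exp(−(12.3−4.6)²/(2·1.6²)) = 0.249339·exp(-11.58008) = 2.33145e-06
  L_B = (1/(5.2·√(2π)))·exp(−(12.3−7.7)²/(2·5.2²)) = 0.076720·exp(-0.39127) = 0.0518775
  L_C = (1/(1.6·√(2π)))·exp(−(12.3−16.4)²/(2·1.6²)) = 0.249339·exp(-3.28320) = 0.00935218
Prior × likelihood for each component:
  w_A·L_A = 0.13 × 2.33145e-06 = 3.03088e-07
  w_B·L_B = 0.73 × 0.0518775 = 0.0378706
  w_C·L_C = 0.14 × 0.00935218 = 0.00130931
Normaliser: 3.03088e-07 + 0.0378706 + 0.00130931 = 0.0391802
Responsibility of Subgroup B: 0.0378706 / 0.0391802 ≈ 0.9666

0.9666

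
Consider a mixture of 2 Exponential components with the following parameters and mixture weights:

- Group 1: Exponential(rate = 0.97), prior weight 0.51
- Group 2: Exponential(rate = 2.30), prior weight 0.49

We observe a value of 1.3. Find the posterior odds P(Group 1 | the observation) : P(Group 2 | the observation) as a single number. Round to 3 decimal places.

The posterior odds equal the prior odds times the likelihood ratio: (P(Z=i)/P(Z=j))·(f_i(x)/f_j(x)).
Component likelihoods at x = 1.3:
  p_1 = 0.274869
  p_2 = 0.115661
Odds = (0.51/0.49) × (0.274869/0.115661) = 1.04082 × 2.37651 ≈ 2.474

2.474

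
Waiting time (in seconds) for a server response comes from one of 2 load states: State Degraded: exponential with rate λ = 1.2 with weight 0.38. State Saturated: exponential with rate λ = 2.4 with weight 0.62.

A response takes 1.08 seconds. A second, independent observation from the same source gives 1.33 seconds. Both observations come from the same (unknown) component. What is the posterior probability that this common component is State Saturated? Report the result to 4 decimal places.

Apply Bayes' rule: the posterior for each component is proportional to its prior times its likelihood at x.
Since both observations come from the same component, the likelihood for component k is f_k(x₁)·f_k(x₂).
  f_Degraded = [0.328349] × [0.243247] = 0.0798698
  f_Saturated = [0.179688] × [0.0986151] = 0.01772
Unnormalised posteriors:
  π_Degraded·f_Degraded = 0.38 × 0.0798698 = 0.0303505
  π_Saturated·f_Saturated = 0.62 × 0.01772 = 0.0109864
Sum: 0.0303505 + 0.0109864 = 0.0413369
P(State Saturated | x₁,x₂) = 0.0109864 / 0.0413369 ≈ 0.2658

0.2658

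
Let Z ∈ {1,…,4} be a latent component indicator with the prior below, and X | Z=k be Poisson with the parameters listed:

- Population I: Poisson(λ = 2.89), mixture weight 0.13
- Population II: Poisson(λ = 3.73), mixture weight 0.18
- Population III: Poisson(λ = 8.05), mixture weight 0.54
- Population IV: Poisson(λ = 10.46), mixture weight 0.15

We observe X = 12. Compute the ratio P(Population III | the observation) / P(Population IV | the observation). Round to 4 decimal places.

Only the two components matter; the odds are (π_i f_i(x)) / (π_j f_j(x)).
Poisson probabilities:
  L_I = e^(−2.89)·2.89^12/12! = 3.93846e-05
  L_II = e^(−3.73)·3.73^12/12! = 0.000363288
  L_III = e^(−8.05)·8.05^12/12! = 0.0493336
  L_IV = e^(−10.46)·10.46^12/12! = 0.102641
0.0266402 / 0.0153962 ≈ 1.7303

1.7303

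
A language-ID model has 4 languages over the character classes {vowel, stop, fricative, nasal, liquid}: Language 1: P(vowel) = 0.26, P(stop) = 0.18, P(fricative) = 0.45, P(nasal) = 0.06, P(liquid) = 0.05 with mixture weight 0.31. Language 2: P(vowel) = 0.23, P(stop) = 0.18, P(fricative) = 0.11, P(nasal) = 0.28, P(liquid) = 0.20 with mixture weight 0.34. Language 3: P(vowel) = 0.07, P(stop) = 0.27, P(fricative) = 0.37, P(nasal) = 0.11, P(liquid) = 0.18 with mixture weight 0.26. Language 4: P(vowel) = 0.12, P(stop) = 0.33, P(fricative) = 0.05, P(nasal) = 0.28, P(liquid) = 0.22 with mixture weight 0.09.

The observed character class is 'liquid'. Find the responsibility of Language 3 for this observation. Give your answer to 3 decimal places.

The responsibility of component k is π_k f_k(x) divided by Σ_j π_j f_j(x).
Evaluate each component's likelihood at the observed value:
  p_1 = P(liquid | comp) = 0.05
  p_2 = P(liquid | comp) = 0.20
  p_3 = P(liquid | comp) = 0.18
  p_4 = P(liquid | comp) = 0.22
Prior × likelihood for each component:
  π_1·p_1 = 0.31 × 0.05 = 0.0155
  π_2·p_2 = 0.34 × 0.2 = 0.068
  π_3·p_3 = 0.26 × 0.18 = 0.0468
  π_4·p_4 = 0.09 × 0.22 = 0.0198
Evidence: 0.0155 + 0.068 + 0.0468 + 0.0198 = 0.1501
Responsibility of Language 3: 0.0468 / 0.1501 ≈ 0.312

0.312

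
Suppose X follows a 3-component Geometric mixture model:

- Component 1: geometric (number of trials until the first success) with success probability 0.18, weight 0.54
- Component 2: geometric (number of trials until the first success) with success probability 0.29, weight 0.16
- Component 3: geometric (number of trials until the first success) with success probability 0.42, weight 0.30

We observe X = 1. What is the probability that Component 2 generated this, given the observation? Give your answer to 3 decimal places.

P(component k | x) = P(Z=k)·f_k(x) / marginal(x), where marginal(x) = Σ_j P(Z=j)·f_j(x).
Geometric probabilities:
  f_1 = 0.18
  f_2 = 0.29
  f_3 = 0.42
Prior × likelihood for each component:
  P(Z=1)·f_1 = 0.54 × 0.18 = 0.0972
  P(Z=2)·f_2 = 0.16 × 0.29 = 0.0464
  P(Z=3)·f_3 = 0.30 × 0.42 = 0.126
Normaliser: 0.0972 + 0.0464 + 0.126 = 0.2696
P(Component 2 | x) ≈ 0.172

0.172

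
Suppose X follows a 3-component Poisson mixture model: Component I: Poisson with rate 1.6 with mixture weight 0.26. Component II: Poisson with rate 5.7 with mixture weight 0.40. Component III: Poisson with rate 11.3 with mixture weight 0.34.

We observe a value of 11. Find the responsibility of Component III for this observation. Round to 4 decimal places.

The responsibility of component k is π_k f_k(x) divided by Σ_j π_j f_j(x).
Evaluate each component's likelihood at the observed value:
  f_I = e^(−1.6)·1.6^11/11! = 8.89801e-07
  f_II = e^(−5.7)·5.7^11/11! = 0.0172977
  f_III = e^(−11.3)·11.3^11/11! = 0.118899
Unnormalised posteriors:
  π_I·f_I = 0.26 × 8.89801e-07 = 2.31348e-07
  π_II·f_II = 0.40 × 0.0172977 = 0.00691909
  π_III·f_III = 0.34 × 0.118899 = 0.0404258
Sum: 2.31348e-07 + 0.00691909 + 0.0404258 = 0.0473451
So the posterior for Component III is 0.0404258 / 0.0473451 ≈ 0.8539.

0.8539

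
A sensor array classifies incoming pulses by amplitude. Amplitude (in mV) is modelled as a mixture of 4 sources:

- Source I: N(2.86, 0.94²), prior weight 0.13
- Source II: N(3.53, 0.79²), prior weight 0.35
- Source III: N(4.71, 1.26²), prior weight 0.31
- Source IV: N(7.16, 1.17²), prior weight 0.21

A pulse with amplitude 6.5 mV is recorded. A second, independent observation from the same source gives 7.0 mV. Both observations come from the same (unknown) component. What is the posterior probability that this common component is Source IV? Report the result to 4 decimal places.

Apply Bayes' rule: the posterior for each component is proportional to its prior times its likelihood at x.
Since both observations come from the same component, the likelihood for component k is f_k(x₁)·f_k(x₂).
  L_I = [0.000235318] × [2.60421e-05] = 6.12817e-09
  L_II = [0.000430694] × [3.26447e-05] = 1.40599e-08
  L_III = [0.115423] × [0.0607109] = 0.00700744
  L_IV = [0.290821] × [0.337803] = 0.0982401
Unnormalised posteriors:
  π_I·L_I = 0.13 × 6.12817e-09 = 7.96663e-10
  π_II·L_II = 0.35 × 1.40599e-08 = 4.92096e-09
  π_III·L_III = 0.31 × 0.00700744 = 0.00217231
  π_IV·L_IV = 0.21 × 0.0982401 = 0.0206304
Normaliser: 7.96663e-10 + 4.92096e-09 + 0.00217231 + 0.0206304 = 0.0228027
So the posterior for Source IV is 0.0206304 / 0.0228027 ≈ 0.9047.

0.9047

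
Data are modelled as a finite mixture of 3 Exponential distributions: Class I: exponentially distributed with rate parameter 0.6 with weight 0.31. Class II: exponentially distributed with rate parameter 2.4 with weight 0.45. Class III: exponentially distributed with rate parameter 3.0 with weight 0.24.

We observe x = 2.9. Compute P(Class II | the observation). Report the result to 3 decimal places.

Apply Bayes' rule: the posterior for each component is proportional to its prior times its likelihood at x.
Evaluate each component's likelihood at the observed value:
  f_I = 0.6·e^(−0.6·2.9) = 0.6·e^(−1.7400) = 0.105312
  f_II = 2.4·e^(−2.4·2.9) = 2.4·e^(−6.9600) = 0.00227783
  f_III = 3.0·e^(−3.0·2.9) = 3.0·e^(−8.7000) = 0.000499757
Prior × likelihood for each component:
  π_I·f_I = 0.31 × 0.105312 = 0.0326468
  π_II·f_II = 0.45 × 0.00227783 = 0.00102502
  π_III·f_III = 0.24 × 0.000499757 = 0.000119942
Normaliser: 0.0326468 + 0.00102502 + 0.000119942 = 0.0337918
Responsibility of Class II: 0.00102502 / 0.0337918 ≈ 0.030

0.030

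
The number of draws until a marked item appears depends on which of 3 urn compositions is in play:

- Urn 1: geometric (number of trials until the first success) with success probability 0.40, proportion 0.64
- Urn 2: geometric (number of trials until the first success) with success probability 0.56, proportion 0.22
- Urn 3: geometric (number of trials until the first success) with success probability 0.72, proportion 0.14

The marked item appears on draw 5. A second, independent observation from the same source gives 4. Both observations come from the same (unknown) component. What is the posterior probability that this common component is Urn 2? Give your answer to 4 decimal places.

0.0711

Posterior ∝ prior × likelihood, so P(k | x) ∝ π_k f_k(x); normalise over all components.
Since both observations come from the same component, the likelihood for component k is f_k(x₁)·f_k(x₂).
  p_1 = [0.40·(1−0.40)^4 = 0.40·0.1296 = 0.05184] × [0.0864] = 0.00447898
  p_2 = [0.56·(1−0.56)^4 = 0.56·0.037481 = 0.0209893] × [0.047703] = 0.00100126
  p_3 = [0.72·(1−0.72)^4 = 0.72·0.00614656 = 0.00442552] × [0.0158054] = 6.99473e-05
Weight by the priors:
  π_1·p_1 = 0.64 × 0.00447898 = 0.00286654
  π_2·p_2 = 0.22 × 0.00100126 = 0.000220276
  π_3·p_3 = 0.14 × 6.99473e-05 = 9.79263e-06
Sum: 0.00286654 + 0.000220276 + 9.79263e-06 = 0.00309661
Responsibility of Urn 2: 0.000220276 / 0.00309661 ≈ 0.0711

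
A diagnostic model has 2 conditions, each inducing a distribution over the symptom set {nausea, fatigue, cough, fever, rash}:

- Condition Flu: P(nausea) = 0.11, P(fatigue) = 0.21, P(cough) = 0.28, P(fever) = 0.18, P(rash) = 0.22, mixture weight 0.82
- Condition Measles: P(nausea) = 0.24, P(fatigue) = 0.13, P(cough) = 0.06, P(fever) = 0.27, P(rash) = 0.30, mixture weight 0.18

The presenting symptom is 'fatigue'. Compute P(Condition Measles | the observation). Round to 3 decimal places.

0.120

By Bayes' theorem, P(k | x) = w_k f_k(x) / Σ_j w_j f_j(x).
Component likelihoods at x = 'fatigue':
  p_Flu = P(fatigue | comp) = 0.21
  p_Measles = P(fatigue | comp) = 0.13
Multiply by the mixture weights:
  w_Flu·p_Flu = 0.82 × 0.21 = 0.1722
  w_Measles·p_Measles = 0.18 × 0.13 = 0.0234
Evidence: 0.1722 + 0.0234 = 0.1956
P(Condition Measles | x) ≈ 0.120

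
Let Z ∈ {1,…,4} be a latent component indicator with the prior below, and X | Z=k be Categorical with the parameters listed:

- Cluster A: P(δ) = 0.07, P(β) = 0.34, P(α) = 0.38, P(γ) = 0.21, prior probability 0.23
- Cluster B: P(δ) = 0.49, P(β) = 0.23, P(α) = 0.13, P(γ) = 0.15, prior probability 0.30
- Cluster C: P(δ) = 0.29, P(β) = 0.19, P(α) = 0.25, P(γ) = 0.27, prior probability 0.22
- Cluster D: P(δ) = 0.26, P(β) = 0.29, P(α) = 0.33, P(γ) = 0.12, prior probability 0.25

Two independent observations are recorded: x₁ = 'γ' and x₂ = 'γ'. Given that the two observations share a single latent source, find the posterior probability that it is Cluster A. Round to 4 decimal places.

0.2777

P(component k | x) = π_k·f_k(x) / marginal(x), where marginal(x) = Σ_j π_j·f_j(x).
Since both observations come from the same component, the likelihood for component k is f_k(x₁)·f_k(x₂).
  p_A = [0.21] × [0.21] = 0.0441
  p_B = [0.15] × [0.15] = 0.0225
  p_C = [0.27] × [0.27] = 0.0729
  p_D = [0.12] × [0.12] = 0.0144
Multiply by the mixture weights:
  π_A·p_A = 0.23 × 0.0441 = 0.010143
  π_B·p_B = 0.30 × 0.0225 = 0.00675
  π_C·p_C = 0.22 × 0.0729 = 0.016038
  π_D·p_D = 0.25 × 0.0144 = 0.0036
Evidence: 0.010143 + 0.00675 + 0.016038 + 0.0036 = 0.036531
So the posterior for Cluster A is 0.010143 / 0.036531 ≈ 0.2777.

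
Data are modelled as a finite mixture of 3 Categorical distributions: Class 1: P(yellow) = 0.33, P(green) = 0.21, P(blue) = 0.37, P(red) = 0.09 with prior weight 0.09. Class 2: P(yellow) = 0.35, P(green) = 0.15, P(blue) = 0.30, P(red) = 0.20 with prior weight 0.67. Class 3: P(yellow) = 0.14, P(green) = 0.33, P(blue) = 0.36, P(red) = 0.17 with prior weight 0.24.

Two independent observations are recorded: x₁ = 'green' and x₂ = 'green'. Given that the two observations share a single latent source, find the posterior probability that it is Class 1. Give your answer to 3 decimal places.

0.088

Posterior ∝ prior × likelihood, so P(k | x) ∝ π_k f_k(x); normalise over all components.
Since both observations come from the same component, the likelihood for component k is f_k(x₁)·f_k(x₂).
  f_1 = [0.21] × [0.21] = 0.0441
  f_2 = [0.15] × [0.15] = 0.0225
  f_3 = [0.33] × [0.33] = 0.1089
Multiply by the mixture weights:
  π_1·f_1 = 0.09 × 0.0441 = 0.003969
  π_2·f_2 = 0.67 × 0.0225 = 0.015075
  π_3·f_3 = 0.24 × 0.1089 = 0.026136
Evidence: 0.003969 + 0.015075 + 0.026136 = 0.04518
So the posterior for Class 1 is 0.003969 / 0.04518 ≈ 0.088.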